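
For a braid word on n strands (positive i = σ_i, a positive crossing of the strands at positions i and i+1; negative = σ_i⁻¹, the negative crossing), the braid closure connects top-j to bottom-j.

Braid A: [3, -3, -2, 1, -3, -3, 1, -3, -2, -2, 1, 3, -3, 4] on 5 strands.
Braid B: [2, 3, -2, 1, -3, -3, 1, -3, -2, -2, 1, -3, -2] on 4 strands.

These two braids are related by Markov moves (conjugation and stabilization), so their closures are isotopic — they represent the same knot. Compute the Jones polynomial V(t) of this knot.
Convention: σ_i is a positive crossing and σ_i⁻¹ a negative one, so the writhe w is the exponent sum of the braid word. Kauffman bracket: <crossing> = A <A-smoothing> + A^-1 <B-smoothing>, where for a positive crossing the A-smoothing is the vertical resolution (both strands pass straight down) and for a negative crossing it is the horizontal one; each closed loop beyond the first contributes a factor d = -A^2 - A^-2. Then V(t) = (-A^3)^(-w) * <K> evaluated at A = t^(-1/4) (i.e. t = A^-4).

Markov-equivalent braids have isotopic closures, hence identical knot invariants. Strip the Markov moves from each word to reach a common short braid β, then compute V(t) once on β.
Braid A: s3 s3^-1 s2^-1 s1 s3^-1 s3^-1 s1 s3^-1 s2^-1 s2^-1 s1 s3 s3^-1 s4 on 5 strands reduces by inverse Markov moves (closure unchanged at each step):
  Destabilize: the word has the form β·s4 where s4 occurs only as the final letter (β ∈ B_4); drop it and the last strand → 4 strands.
  Deconjugate: the word is γ·β·γ⁻¹ with γ = s3 s3^-1 (prefix) and γ⁻¹ = s3 s3^-1 (suffix); strip both.
Reduced to β = s2^-1 s1 s3^-1 s3^-1 s1 s3^-1 s2^-1 s2^-1 s1 on 4 strands, 9 crossings.
Braid B: s2 s3 s2^-1 s1 s3^-1 s3^-1 s1 s3^-1 s2^-1 s2^-1 s1 s3^-1 s2^-1 on 4 strands reduces by inverse Markov moves (closure unchanged at each step):
  Deconjugate: the word is γ·β·γ⁻¹ with γ = s2 (prefix) and γ⁻¹ = s2^-1 (suffix); strip both.
  Deconjugate: the word is γ·β·γ⁻¹ with γ = s3 (prefix) and γ⁻¹ = s3^-1 (suffix); strip both.
Reduced to β = s2^-1 s1 s3^-1 s3^-1 s1 s3^-1 s2^-1 s2^-1 s1 on 4 strands, 9 crossings.
Both give the same β = s2^-1 s1 s3^-1 s3^-1 s1 s3^-1 s2^-1 s2^-1 s1 on 4 strands, so one state sum suffices:
Braid: s2^-1 s1 s3^-1 s3^-1 s1 s3^-1 s2^-1 s2^-1 s1 on 4 strands, 9 crossings.
Writhe w = (#positive) - (#negative) = 3 - 6 = -3.
State-sum expansion of <K>. There are 2^9 = 512 states.
Smooth each crossing (0=||, 1=⌣⌢); contribution A^(Σ sign_k(1-2s_k)) * d^(L-1).
Tabulate the states by total A-exponent and number of loops L (A-exp: L × count):
  A^9: L=6 ×1
  A^7: L=5 ×9
  A^5: L=4 ×35, L=6 ×1
  A^3: L=3 ×73, L=5 ×11
  A^1: L=2 ×81, L=4 ×44, L=6 ×1
  A^-1: L=1 ×39, L=3 ×77, L=5 ×10
  A^-3: L=2 ×55, L=4 ×28, L=6 ×1
  A^-5: L=3 ×32, L=5 ×4
  A^-7: L=4 ×9
  A^-9: L=5 ×1
Each group contributes A^e * Σ count * d^(L-1):
Powers of d = -A^2 - A^-2: d^2 = A^4 + 2 + A^-4; d^3 = -A^6 - 3*A^2 - 3*A^-2 - A^-6; d^4 = A^8 + 4*A^4 + 6 + 4*A^-4 + A^-8; d^5 = -A^10 - 5*A^6 - 10*A^2 - 10*A^-2 - 5*A^-6 - A^-10.
  A^9 * (d^5) = -A^19 - 5*A^15 - 10*A^11 - 10*A^7 - 5*A^3 - A^-1
  A^7 * (9*d^4) = 9*A^15 + 36*A^11 + 54*A^7 + 36*A^3 + 9*A^-1
  A^5 * (35*d^3 + d^5) = -A^15 - 40*A^11 - 115*A^7 - 115*A^3 - 40*A^-1 - A^-5
  A^3 * (73*d^2 + 11*d^4) = 11*A^11 + 117*A^7 + 212*A^3 + 117*A^-1 + 11*A^-5
  A^1 * (81*d + 44*d^3 + d^5) = -A^11 - 49*A^7 - 223*A^3 - 223*A^-1 - 49*A^-5 - A^-9
  A^-1 * (39 + 77*d^2 + 10*d^4) = 10*A^7 + 117*A^3 + 253*A^-1 + 117*A^-5 + 10*A^-9
  A^-3 * (55*d + 28*d^3 + d^5) = -A^7 - 33*A^3 - 149*A^-1 - 149*A^-5 - 33*A^-9 - A^-13
  A^-5 * (32*d^2 + 4*d^4) = 4*A^3 + 48*A^-1 + 88*A^-5 + 48*A^-9 + 4*A^-13
  A^-7 * (9*d^3) = -9*A^-1 - 27*A^-5 - 27*A^-9 - 9*A^-13
  A^-9 * (d^4) = A^-1 + 4*A^-5 + 6*A^-9 + 4*A^-13 + A^-17
Summing the groups: <K> = -A^19 + 3*A^15 - 4*A^11 + 6*A^7 - 7*A^3 + 6*A^-1 - 6*A^-5 + 3*A^-9 - 2*A^-13 + A^-17
Normalise by the writhe: (-A^3)^(-w) = (-A^3)^(3) = -A^9, so f(A) = -A^9 * <K> = A^28 - 3*A^24 + 4*A^20 - 6*A^16 + 7*A^12 - 6*A^8 + 6*A^4 - 3 + 2*A^-4 - A^-8.
Substitute A = t^(-1/4), i.e. A^e → t^(-e/4): V(t) = -t^2 + 2*t - 3 + 6*t^-1 - 6*t^-2 + 7*t^-3 - 6*t^-4 + 4*t^-5 - 3*t^-6 + t^-7

Answer: -t^2 + 2*t - 3 + 6*t^-1 - 6*t^-2 + 7*t^-3 - 6*t^-4 + 4*t^-5 - 3*t^-6 + t^-7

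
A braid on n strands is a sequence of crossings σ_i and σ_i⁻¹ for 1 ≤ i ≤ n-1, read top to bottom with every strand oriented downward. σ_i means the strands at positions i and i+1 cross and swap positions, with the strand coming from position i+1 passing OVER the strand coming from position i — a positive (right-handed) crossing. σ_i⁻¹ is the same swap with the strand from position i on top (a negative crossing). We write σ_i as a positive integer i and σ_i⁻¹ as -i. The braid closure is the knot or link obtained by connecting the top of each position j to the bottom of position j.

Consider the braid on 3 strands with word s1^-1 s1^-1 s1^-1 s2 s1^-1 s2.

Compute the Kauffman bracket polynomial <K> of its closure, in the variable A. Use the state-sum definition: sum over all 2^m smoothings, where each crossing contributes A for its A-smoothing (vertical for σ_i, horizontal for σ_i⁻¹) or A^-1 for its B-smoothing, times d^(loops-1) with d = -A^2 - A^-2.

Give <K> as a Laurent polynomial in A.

A^14 - 2*A^10 + 2*A^6 - 2*A^2 + 2*A^-2 - A^-6 + A^-10

Derivation:
Braid: s1^-1 s1^-1 s1^-1 s2 s1^-1 s2 on 3 strands, 6 crossings.
Writhe w = (#positive) - (#negative) = 2 - 4 = -2.
State-sum expansion of <K>. There are 2^6 = 64 states.
For each crossing: s=0 is the vertical smoothing, s=1 horizontal. Crossing k contributes A^(sign_k * (1 - 2*s_k)); loop factor d = -A^2 - A^-2.
Tabulate the states by total A-exponent and number of loops L (A-exp: L × count):
  A^6: L=5 ×1
  A^4: L=4 ×6
  A^2: L=3 ×15
  A^0: L=2 ×19, L=4 ×1
  A^-2: L=1 ×11, L=3 ×4
  A^-4: L=2 ×6
  A^-6: L=3 ×1
Each group contributes A^e * Σ count * d^(L-1):
Powers of d = -A^2 - A^-2: d^2 = A^4 + 2 + A^-4; d^3 = -A^6 - 3*A^2 - 3*A^-2 - A^-6; d^4 = A^8 + 4*A^4 + 6 + 4*A^-4 + A^-8.
  A^6 * (d^4) = A^14 + 4*A^10 + 6*A^6 + 4*A^2 + A^-2
  A^4 * (6*d^3) = -6*A^10 - 18*A^6 - 18*A^2 - 6*A^-2
  A^2 * (15*d^2) = 15*A^6 + 30*A^2 + 15*A^-2
  A^0 * (19*d + d^3) = -A^6 - 22*A^2 - 22*A^-2 - A^-6
  A^-2 * (11 + 4*d^2) = 4*A^2 + 19*A^-2 + 4*A^-6
  A^-4 * (6*d) = -6*A^-2 - 6*A^-6
  A^-6 * (d^2) = A^-2 + 2*A^-6 + A^-10
Summing the groups: <K> = A^14 - 2*A^10 + 2*A^6 - 2*A^2 + 2*A^-2 - A^-6 + A^-10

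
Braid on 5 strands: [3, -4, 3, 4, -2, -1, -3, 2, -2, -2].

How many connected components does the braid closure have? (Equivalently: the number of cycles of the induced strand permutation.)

1

Derivation:
Track the strand permutation on 5 strands, starting from identity.
  step 1: s3 swaps positions 3,4 -> [1 2 4 3 5]
  step 2: s4^-1 swaps positions 4,5 -> [1 2 4 5 3]
  step 3: s3 swaps positions 3,4 -> [1 2 5 4 3]
  step 4: s4 swaps positions 4,5 -> [1 2 5 3 4]
  step 5: s2^-1 swaps positions 2,3 -> [1 5 2 3 4]
  step 6: s1^-1 swaps positions 1,2 -> [5 1 2 3 4]
  step 7: s3^-1 swaps positions 3,4 -> [5 1 3 2 4]
  step 8: s2 swaps positions 2,3 -> [5 3 1 2 4]
  step 9: s2^-1 swaps positions 2,3 -> [5 1 3 2 4]
  step 10: s2^-1 swaps positions 2,3 -> [5 3 1 2 4]
Final permutation (position -> original strand): [5 3 1 2 4]
Closure components = cycle count of this permutation = 1.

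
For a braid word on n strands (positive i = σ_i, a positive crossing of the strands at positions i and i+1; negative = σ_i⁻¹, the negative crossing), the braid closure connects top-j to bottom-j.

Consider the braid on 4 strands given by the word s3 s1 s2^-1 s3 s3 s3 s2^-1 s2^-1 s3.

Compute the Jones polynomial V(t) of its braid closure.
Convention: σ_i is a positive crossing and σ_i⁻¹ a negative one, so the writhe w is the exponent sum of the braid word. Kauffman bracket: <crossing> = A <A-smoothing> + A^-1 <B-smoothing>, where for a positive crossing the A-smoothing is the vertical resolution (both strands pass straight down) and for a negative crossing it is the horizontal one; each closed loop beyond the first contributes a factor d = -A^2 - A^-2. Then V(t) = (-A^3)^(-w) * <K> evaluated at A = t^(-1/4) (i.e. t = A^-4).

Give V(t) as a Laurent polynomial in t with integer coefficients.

Braid: s3 s1 s2^-1 s3 s3 s3 s2^-1 s2^-1 s3 on 4 strands, 9 crossings.
Writhe w = (#positive) - (#negative) = 6 - 3 = 3.
State-sum expansion of <K>. There are 2^9 = 512 states.
Smooth each crossing (0=||, 1=⌣⌢); contribution A^(Σ sign_k(1-2s_k)) * d^(L-1).
Tabulate the states by total A-exponent and number of loops L (A-exp: L × count):
  A^9: L=5 ×1
  A^7: L=4 ×9
  A^5: L=3 ×32, L=5 ×4
  A^3: L=2 ×51, L=4 ×32, L=6 ×1
  A^1: L=1 ×27, L=3 ×81, L=5 ×18
  A^-1: L=2 ×53, L=4 ×67, L=6 ×6
  A^-3: L=3 ×50, L=5 ×33, L=7 ×1
  A^-5: L=4 ×27, L=6 ×9
  A^-7: L=5 ×8, L=7 ×1
  A^-9: L=6 ×1
Each group contributes A^e * Σ count * d^(L-1):
Powers of d = -A^2 - A^-2: d^2 = A^4 + 2 + A^-4; d^3 = -A^6 - 3*A^2 - 3*A^-2 - A^-6; d^4 = A^8 + 4*A^4 + 6 + 4*A^-4 + A^-8; d^5 = -A^10 - 5*A^6 - 10*A^2 - 10*A^-2 - 5*A^-6 - A^-10; d^6 = A^12 + 6*A^8 + 15*A^4 + 20 + 15*A^-4 + 6*A^-8 + A^-12.
  A^9 * (d^4) = A^17 + 4*A^13 + 6*A^9 + 4*A^5 + A
  A^7 * (9*d^3) = -9*A^13 - 27*A^9 - 27*A^5 - 9*A
  A^5 * (32*d^2 + 4*d^4) = 4*A^13 + 48*A^9 + 88*A^5 + 48*A + 4*A^-3
  A^3 * (51*d + 32*d^3 + d^5) = -A^13 - 37*A^9 - 157*A^5 - 157*A - 37*A^-3 - A^-7
  A^1 * (27 + 81*d^2 + 18*d^4) = 18*A^9 + 153*A^5 + 297*A + 153*A^-3 + 18*A^-7
  A^-1 * (53*d + 67*d^3 + 6*d^5) = -6*A^9 - 97*A^5 - 314*A - 314*A^-3 - 97*A^-7 - 6*A^-11
  A^-3 * (50*d^2 + 33*d^4 + d^6) = A^9 + 39*A^5 + 197*A + 318*A^-3 + 197*A^-7 + 39*A^-11 + A^-15
  A^-5 * (27*d^3 + 9*d^5) = -9*A^5 - 72*A - 171*A^-3 - 171*A^-7 - 72*A^-11 - 9*A^-15
  A^-7 * (8*d^4 + d^6) = A^5 + 14*A + 47*A^-3 + 68*A^-7 + 47*A^-11 + 14*A^-15 + A^-19
  A^-9 * (d^5) = -A - 5*A^-3 - 10*A^-7 - 10*A^-11 - 5*A^-15 - A^-19
Summing the groups: <K> = A^17 - 2*A^13 + 3*A^9 - 5*A^5 + 4*A - 5*A^-3 + 4*A^-7 - 2*A^-11 + A^-15
Normalise by the writhe: (-A^3)^(-w) = (-A^3)^(-3) = -A^-9, so f(A) = -A^-9 * <K> = -A^8 + 2*A^4 - 3 + 5*A^-4 - 4*A^-8 + 5*A^-12 - 4*A^-16 + 2*A^-20 - A^-24.
Substitute A = t^(-1/4), i.e. A^e → t^(-e/4): V(t) = -t^6 + 2*t^5 - 4*t^4 + 5*t^3 - 4*t^2 + 5*t - 3 + 2*t^-1 - t^-2

Answer: -t^6 + 2*t^5 - 4*t^4 + 5*t^3 - 4*t^2 + 5*t - 3 + 2*t^-1 - t^-2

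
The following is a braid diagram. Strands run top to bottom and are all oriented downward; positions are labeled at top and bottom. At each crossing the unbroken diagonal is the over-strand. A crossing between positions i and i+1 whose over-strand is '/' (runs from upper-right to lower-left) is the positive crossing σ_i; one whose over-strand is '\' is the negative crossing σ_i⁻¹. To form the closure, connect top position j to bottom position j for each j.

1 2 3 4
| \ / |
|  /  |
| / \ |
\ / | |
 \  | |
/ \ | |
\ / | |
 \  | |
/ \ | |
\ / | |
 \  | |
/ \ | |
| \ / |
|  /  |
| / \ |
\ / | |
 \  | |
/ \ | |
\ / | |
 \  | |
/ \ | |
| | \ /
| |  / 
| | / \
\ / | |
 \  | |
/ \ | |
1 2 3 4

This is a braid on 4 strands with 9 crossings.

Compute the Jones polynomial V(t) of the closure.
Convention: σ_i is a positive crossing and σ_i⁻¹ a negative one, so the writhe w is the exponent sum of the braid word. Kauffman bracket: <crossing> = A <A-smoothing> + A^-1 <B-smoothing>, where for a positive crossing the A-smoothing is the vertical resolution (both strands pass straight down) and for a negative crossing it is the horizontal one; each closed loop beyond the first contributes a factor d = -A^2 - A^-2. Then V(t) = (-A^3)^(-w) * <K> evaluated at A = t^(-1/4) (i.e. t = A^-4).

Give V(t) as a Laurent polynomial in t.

1 - t^-1 + 3*t^-2 - 3*t^-3 + 3*t^-4 - 4*t^-5 + 3*t^-6 - 2*t^-7 + t^-8

Derivation:
Reading the diagram top to bottom ('/'-over between positions i,i+1 = s_i, '\'-over = s_i^-1): braid word = s2 s1^-1 s1^-1 s1^-1 s2 s1^-1 s1^-1 s3 s1^-1.
Braid: s2 s1^-1 s1^-1 s1^-1 s2 s1^-1 s1^-1 s3 s1^-1 on 4 strands, 9 crossings.
Writhe w = (#positive) - (#negative) = 3 - 6 = -3.
Enumerate smoothing states for the bracket polynomial. There are 2^9 = 512 states.
Smooth each crossing (0=||, 1=⌣⌢); contribution A^(Σ sign_k(1-2s_k)) * d^(L-1).
Tabulate the states by total A-exponent and number of loops L (A-exp: L × count):
  A^9: L=8 ×1
  A^7: L=7 ×9
  A^5: L=6 ×36
  A^3: L=5 ×84
  A^1: L=4 ×126
  A^-1: L=3 ×124, L=5 ×2
  A^-3: L=2 ×75, L=4 ×9
  A^-5: L=1 ×21, L=3 ×15
  A^-7: L=2 ×8, L=4 ×1
  A^-9: L=3 ×1
Each group contributes A^e * Σ count * d^(L-1):
Powers of d = -A^2 - A^-2: d^2 = A^4 + 2 + A^-4; d^3 = -A^6 - 3*A^2 - 3*A^-2 - A^-6; d^4 = A^8 + 4*A^4 + 6 + 4*A^-4 + A^-8; d^5 = -A^10 - 5*A^6 - 10*A^2 - 10*A^-2 - 5*A^-6 - A^-10; d^6 = A^12 + 6*A^8 + 15*A^4 + 20 + 15*A^-4 + 6*A^-8 + A^-12; d^7 = -A^14 - 7*A^10 - 21*A^6 - 35*A^2 - 35*A^-2 - 21*A^-6 - 7*A^-10 - A^-14.
  A^9 * (d^7) = -A^23 - 7*A^19 - 21*A^15 - 35*A^11 - 35*A^7 - 21*A^3 - 7*A^-1 - A^-5
  A^7 * (9*d^6) = 9*A^19 + 54*A^15 + 135*A^11 + 180*A^7 + 135*A^3 + 54*A^-1 + 9*A^-5
  A^5 * (36*d^5) = -36*A^15 - 180*A^11 - 360*A^7 - 360*A^3 - 180*A^-1 - 36*A^-5
  A^3 * (84*d^4) = 84*A^11 + 336*A^7 + 504*A^3 + 336*A^-1 + 84*A^-5
  A^1 * (126*d^3) = -126*A^7 - 378*A^3 - 378*A^-1 - 126*A^-5
  A^-1 * (124*d^2 + 2*d^4) = 2*A^7 + 132*A^3 + 260*A^-1 + 132*A^-5 + 2*A^-9
  A^-3 * (75*d + 9*d^3) = -9*A^3 - 102*A^-1 - 102*A^-5 - 9*A^-9
  A^-5 * (21 + 15*d^2) = 15*A^-1 + 51*A^-5 + 15*A^-9
  A^-7 * (8*d + d^3) = -A^-1 - 11*A^-5 - 11*A^-9 - A^-13
  A^-9 * (d^2) = A^-5 + 2*A^-9 + A^-13
Summing the groups: <K> = -A^23 + 2*A^19 - 3*A^15 + 4*A^11 - 3*A^7 + 3*A^3 - 3*A^-1 + A^-5 - A^-9
Normalise by the writhe: (-A^3)^(-w) = (-A^3)^(3) = -A^9, so f(A) = -A^9 * <K> = A^32 - 2*A^28 + 3*A^24 - 4*A^20 + 3*A^16 - 3*A^12 + 3*A^8 - A^4 + 1.
Substitute A = t^(-1/4), i.e. A^e → t^(-e/4): V(t) = 1 - t^-1 + 3*t^-2 - 3*t^-3 + 3*t^-4 - 4*t^-5 + 3*t^-6 - 2*t^-7 + t^-8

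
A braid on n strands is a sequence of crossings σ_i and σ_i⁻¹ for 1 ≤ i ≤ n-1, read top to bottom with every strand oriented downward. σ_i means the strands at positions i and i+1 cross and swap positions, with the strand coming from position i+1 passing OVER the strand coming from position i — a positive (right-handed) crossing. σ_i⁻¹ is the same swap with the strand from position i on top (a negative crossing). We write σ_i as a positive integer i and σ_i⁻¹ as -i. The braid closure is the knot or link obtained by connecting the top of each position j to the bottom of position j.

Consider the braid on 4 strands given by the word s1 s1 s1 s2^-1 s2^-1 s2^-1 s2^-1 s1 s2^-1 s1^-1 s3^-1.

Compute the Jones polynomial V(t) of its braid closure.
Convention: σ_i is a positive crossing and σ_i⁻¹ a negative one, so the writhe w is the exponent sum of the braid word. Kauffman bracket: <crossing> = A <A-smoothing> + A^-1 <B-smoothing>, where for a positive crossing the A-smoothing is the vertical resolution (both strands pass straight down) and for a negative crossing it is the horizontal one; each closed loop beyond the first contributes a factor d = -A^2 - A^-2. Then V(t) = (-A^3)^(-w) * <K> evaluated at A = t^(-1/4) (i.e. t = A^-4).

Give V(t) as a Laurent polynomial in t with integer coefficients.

-t^2 + 2*t - 2 + 4*t^-1 - 4*t^-2 + 4*t^-3 - 3*t^-4 + 2*t^-5 - t^-6

Derivation:
The presented braid s1 s1 s1 s2^-1 s2^-1 s2^-1 s2^-1 s1 s2^-1 s1^-1 s3^-1 on 4 strands reduces by inverse Markov moves (closure unchanged at each step):
  Destabilize: the word has the form β·s3^-1 where s3^-1 occurs only as the final letter (β ∈ B_3); drop it and the last strand → 3 strands.
  Deconjugate: the word is γ·β·γ⁻¹ with γ = s1 (prefix) and γ⁻¹ = s1^-1 (suffix); strip both.
Reduced to β = s1 s1 s2^-1 s2^-1 s2^-1 s2^-1 s1 s2^-1 on 3 strands, 8 crossings.
Compute on β:
Braid: s1 s1 s2^-1 s2^-1 s2^-1 s2^-1 s1 s2^-1 on 3 strands, 8 crossings.
Writhe w = (#positive) - (#negative) = 3 - 5 = -2.
Enumerate smoothing states for the bracket polynomial. There are 2^8 = 256 states.
Each crossing splits two ways (0=vertical, 1=horizontal). The state's weight is A^(#A-smoothings - #B-smoothings) * d^(loops - 1).
Tabulate the states by total A-exponent and number of loops L (A-exp: L × count):
  A^8: L=6 ×1
  A^6: L=5 ×8
  A^4: L=4 ×27, L=6 ×1
  A^2: L=3 ×48, L=5 ×8
  A^0: L=2 ×47, L=4 ×22, L=6 ×1
  A^-2: L=1 ×23, L=3 ×29, L=5 ×4
  A^-4: L=2 ×22, L=4 ×6
  A^-6: L=3 ×8
  A^-8: L=4 ×1
Each group contributes A^e * Σ count * d^(L-1):
Powers of d = -A^2 - A^-2: d^2 = A^4 + 2 + A^-4; d^3 = -A^6 - 3*A^2 - 3*A^-2 - A^-6; d^4 = A^8 + 4*A^4 + 6 + 4*A^-4 + A^-8; d^5 = -A^10 - 5*A^6 - 10*A^2 - 10*A^-2 - 5*A^-6 - A^-10.
  A^8 * (d^5) = -A^18 - 5*A^14 - 10*A^10 - 10*A^6 - 5*A^2 - A^-2
  A^6 * (8*d^4) = 8*A^14 + 32*A^10 + 48*A^6 + 32*A^2 + 8*A^-2
  A^4 * (27*d^3 + d^5) = -A^14 - 32*A^10 - 91*A^6 - 91*A^2 - 32*A^-2 - A^-6
  A^2 * (48*d^2 + 8*d^4) = 8*A^10 + 80*A^6 + 144*A^2 + 80*A^-2 + 8*A^-6
  A^0 * (47*d + 22*d^3 + d^5) = -A^10 - 27*A^6 - 123*A^2 - 123*A^-2 - 27*A^-6 - A^-10
  A^-2 * (23 + 29*d^2 + 4*d^4) = 4*A^6 + 45*A^2 + 105*A^-2 + 45*A^-6 + 4*A^-10
  A^-4 * (22*d + 6*d^3) = -6*A^2 - 40*A^-2 - 40*A^-6 - 6*A^-10
  A^-6 * (8*d^2) = 8*A^-2 + 16*A^-6 + 8*A^-10
  A^-8 * (d^3) = -A^-2 - 3*A^-6 - 3*A^-10 - A^-14
Summing the groups: <K> = -A^18 + 2*A^14 - 3*A^10 + 4*A^6 - 4*A^2 + 4*A^-2 - 2*A^-6 + 2*A^-10 - A^-14
Normalise by the writhe: (-A^3)^(-w) = (-A^3)^(2) = A^6, so f(A) = A^6 * <K> = -A^24 + 2*A^20 - 3*A^16 + 4*A^12 - 4*A^8 + 4*A^4 - 2 + 2*A^-4 - A^-8.
Substitute A = t^(-1/4), i.e. A^e → t^(-e/4): V(t) = -t^2 + 2*t - 2 + 4*t^-1 - 4*t^-2 + 4*t^-3 - 3*t^-4 + 2*t^-5 - t^-6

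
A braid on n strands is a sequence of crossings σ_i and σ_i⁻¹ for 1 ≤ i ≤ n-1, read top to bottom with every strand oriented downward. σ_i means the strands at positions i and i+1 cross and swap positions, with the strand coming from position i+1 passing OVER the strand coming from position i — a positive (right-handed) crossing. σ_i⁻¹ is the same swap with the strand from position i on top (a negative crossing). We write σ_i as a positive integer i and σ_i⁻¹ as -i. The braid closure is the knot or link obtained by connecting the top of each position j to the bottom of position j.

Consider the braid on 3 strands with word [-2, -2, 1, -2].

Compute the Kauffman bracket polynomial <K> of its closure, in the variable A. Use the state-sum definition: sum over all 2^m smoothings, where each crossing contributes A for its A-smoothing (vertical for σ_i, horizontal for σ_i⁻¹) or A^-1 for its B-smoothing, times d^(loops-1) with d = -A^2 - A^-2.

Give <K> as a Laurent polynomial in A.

Braid: s2^-1 s2^-1 s1 s2^-1 on 3 strands, 4 crossings.
Writhe w = (#positive) - (#negative) = 1 - 3 = -2.
Computing the Kauffman bracket via state sum. There are 2^4 = 16 states.
Smooth each crossing (0=||, 1=⌣⌢); contribution A^(Σ sign_k(1-2s_k)) * d^(L-1).
  state 0000: A-exp=-2, loops=3, term = A^-2 * d^2
  state 0001: A-exp=+0, loops=2, term = A^0 * d^1
  state 0010: A-exp=-4, loops=2, term = A^-4 * d^1
  state 0011: A-exp=-2, loops=1, term = A^-2 * d^0
  state 0100: A-exp=+0, loops=2, term = A^0 * d^1
  state 0101: A-exp=+2, loops=3, term = A^2 * d^2
  state 0110: A-exp=-2, loops=1, term = A^-2 * d^0
  state 0111: A-exp=+0, loops=2, term = A^0 * d^1
  state 1000: A-exp=+0, loops=2, term = A^0 * d^1
  state 1001: A-exp=+2, loops=3, term = A^2 * d^2
  state 1010: A-exp=-2, loops=1, term = A^-2 * d^0
  state 1011: A-exp=+0, loops=2, term = A^0 * d^1
  state 1100: A-exp=+2, loops=3, term = A^2 * d^2
  state 1101: A-exp=+4, loops=4, term = A^4 * d^3
  state 1110: A-exp=+0, loops=2, term = A^0 * d^1
  state 1111: A-exp=+2, loops=3, term = A^2 * d^2
Collect the terms by A-exponent (count of states per loop number):
Powers of d = -A^2 - A^-2: d^2 = A^4 + 2 + A^-4; d^3 = -A^6 - 3*A^2 - 3*A^-2 - A^-6.
  A^4 * (d^3) = -A^10 - 3*A^6 - 3*A^2 - A^-2
  A^2 * (4*d^2) = 4*A^6 + 8*A^2 + 4*A^-2
  A^0 * (6*d) = -6*A^2 - 6*A^-2
  A^-2 * (3 + d^2) = A^2 + 5*A^-2 + A^-6
  A^-4 * (d) = -A^-2 - A^-6
Summing the groups: <K> = -A^10 + A^6 + A^-2

Answer: -A^10 + A^6 + A^-2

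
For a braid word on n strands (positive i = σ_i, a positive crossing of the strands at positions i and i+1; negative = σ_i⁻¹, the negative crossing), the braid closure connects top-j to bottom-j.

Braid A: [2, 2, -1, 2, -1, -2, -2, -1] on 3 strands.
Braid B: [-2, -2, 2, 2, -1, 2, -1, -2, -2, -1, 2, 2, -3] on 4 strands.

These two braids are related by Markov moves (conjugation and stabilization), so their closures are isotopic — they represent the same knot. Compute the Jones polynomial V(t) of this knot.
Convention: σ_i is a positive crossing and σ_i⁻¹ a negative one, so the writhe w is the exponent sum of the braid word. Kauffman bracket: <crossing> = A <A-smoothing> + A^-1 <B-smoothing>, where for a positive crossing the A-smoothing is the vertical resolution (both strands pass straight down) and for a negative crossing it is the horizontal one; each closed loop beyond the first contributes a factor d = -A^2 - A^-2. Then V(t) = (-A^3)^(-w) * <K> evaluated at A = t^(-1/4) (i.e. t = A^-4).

-t + 2 - t^-1 + 2*t^-2 - t^-3 + t^-4 - t^-5

Derivation:
Markov-equivalent braids have isotopic closures, hence identical knot invariants. Strip the Markov moves from each word to reach a common short braid β, then compute V(t) once on β.
Braid A: s2 s2 s1^-1 s2 s1^-1 s2^-1 s2^-1 s1^-1 on 3 strands has no conjugating prefix/suffix or stabilization to strip; take β = s2 s2 s1^-1 s2 s1^-1 s2^-1 s2^-1 s1^-1.
Braid B: s2^-1 s2^-1 s2 s2 s1^-1 s2 s1^-1 s2^-1 s2^-1 s1^-1 s2 s2 s3^-1 on 4 strands reduces by inverse Markov moves (closure unchanged at each step):
  Destabilize: the word has the form β·s3^-1 where s3^-1 occurs only as the final letter (β ∈ B_3); drop it and the last strand → 3 strands.
  Deconjugate: the word is γ·β·γ⁻¹ with γ = s2^-1 s2^-1 (prefix) and γ⁻¹ = s2 s2 (suffix); strip both.
Reduced to β = s2 s2 s1^-1 s2 s1^-1 s2^-1 s2^-1 s1^-1 on 3 strands, 8 crossings.
Both give the same β = s2 s2 s1^-1 s2 s1^-1 s2^-1 s2^-1 s1^-1 on 3 strands, so one state sum suffices:
Braid: s2 s2 s1^-1 s2 s1^-1 s2^-1 s2^-1 s1^-1 on 3 strands, 8 crossings.
Writhe w = (#positive) - (#negative) = 3 - 5 = -2.
Computing the Kauffman bracket via state sum. There are 2^8 = 256 states.
Smooth each crossing (0=||, 1=⌣⌢); contribution A^(Σ sign_k(1-2s_k)) * d^(L-1).
Tabulate the states by total A-exponent and number of loops L (A-exp: L × count):
  A^8: L=4 ×1
  A^6: L=3 ×8
  A^4: L=2 ×23, L=4 ×5
  A^2: L=1 ×22, L=3 ×33, L=5 ×1
  A^0: L=2 ×52, L=4 ×18
  A^-2: L=1 ×13, L=3 ×37, L=5 ×6
  A^-4: L=2 ×14, L=4 ×13, L=6 ×1
  A^-6: L=3 ×6, L=5 ×2
  A^-8: L=4 ×1
Each group contributes A^e * Σ count * d^(L-1):
Powers of d = -A^2 - A^-2: d^2 = A^4 + 2 + A^-4; d^3 = -A^6 - 3*A^2 - 3*A^-2 - A^-6; d^4 = A^8 + 4*A^4 + 6 + 4*A^-4 + A^-8; d^5 = -A^10 - 5*A^6 - 10*A^2 - 10*A^-2 - 5*A^-6 - A^-10.
  A^8 * (d^3) = -A^14 - 3*A^10 - 3*A^6 - A^2
  A^6 * (8*d^2) = 8*A^10 + 16*A^6 + 8*A^2
  A^4 * (23*d + 5*d^3) = -5*A^10 - 38*A^6 - 38*A^2 - 5*A^-2
  A^2 * (22 + 33*d^2 + d^4) = A^10 + 37*A^6 + 94*A^2 + 37*A^-2 + A^-6
  A^0 * (52*d + 18*d^3) = -18*A^6 - 106*A^2 - 106*A^-2 - 18*A^-6
  A^-2 * (13 + 37*d^2 + 6*d^4) = 6*A^6 + 61*A^2 + 123*A^-2 + 61*A^-6 + 6*A^-10
  A^-4 * (14*d + 13*d^3 + d^5) = -A^6 - 18*A^2 - 63*A^-2 - 63*A^-6 - 18*A^-10 - A^-14
  A^-6 * (6*d^2 + 2*d^4) = 2*A^2 + 14*A^-2 + 24*A^-6 + 14*A^-10 + 2*A^-14
  A^-8 * (d^3) = -A^-2 - 3*A^-6 - 3*A^-10 - A^-14
Summing the groups: <K> = -A^14 + A^10 - A^6 + 2*A^2 - A^-2 + 2*A^-6 - A^-10
Normalise by the writhe: (-A^3)^(-w) = (-A^3)^(2) = A^6, so f(A) = A^6 * <K> = -A^20 + A^16 - A^12 + 2*A^8 - A^4 + 2 - A^-4.
Substitute A = t^(-1/4), i.e. A^e → t^(-e/4): V(t) = -t + 2 - t^-1 + 2*t^-2 - t^-3 + t^-4 - t^-5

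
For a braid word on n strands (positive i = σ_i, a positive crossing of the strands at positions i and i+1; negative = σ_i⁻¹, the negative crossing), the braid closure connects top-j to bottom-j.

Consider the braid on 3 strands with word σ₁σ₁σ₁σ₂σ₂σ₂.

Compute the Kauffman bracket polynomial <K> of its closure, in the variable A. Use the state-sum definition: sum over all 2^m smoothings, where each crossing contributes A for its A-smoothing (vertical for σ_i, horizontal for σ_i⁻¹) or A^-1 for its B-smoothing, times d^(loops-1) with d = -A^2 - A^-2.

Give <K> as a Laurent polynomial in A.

A^10 + 2*A^2 - 2*A^-2 + A^-6 - 2*A^-10 + A^-14

Derivation:
Braid: s1 s1 s1 s2 s2 s2 on 3 strands, 6 crossings.
Writhe w = (#positive) - (#negative) = 6 - 0 = 6.
Enumerate smoothing states for the bracket polynomial. There are 2^6 = 64 states.
Smooth each crossing (0=||, 1=⌣⌢); contribution A^(Σ sign_k(1-2s_k)) * d^(L-1).
Tabulate the states by total A-exponent and number of loops L (A-exp: L × count):
  A^6: L=3 ×1
  A^4: L=2 ×6
  A^2: L=1 ×9, L=3 ×6
  A^0: L=2 ×18, L=4 ×2
  A^-2: L=3 ×15
  A^-4: L=4 ×6
  A^-6: L=5 ×1
Each group contributes A^e * Σ count * d^(L-1):
Powers of d = -A^2 - A^-2: d^2 = A^4 + 2 + A^-4; d^3 = -A^6 - 3*A^2 - 3*A^-2 - A^-6; d^4 = A^8 + 4*A^4 + 6 + 4*A^-4 + A^-8.
  A^6 * (d^2) = A^10 + 2*A^6 + A^2
  A^4 * (6*d) = -6*A^6 - 6*A^2
  A^2 * (9 + 6*d^2) = 6*A^6 + 21*A^2 + 6*A^-2
  A^0 * (18*d + 2*d^3) = -2*A^6 - 24*A^2 - 24*A^-2 - 2*A^-6
  A^-2 * (15*d^2) = 15*A^2 + 30*A^-2 + 15*A^-6
  A^-4 * (6*d^3) = -6*A^2 - 18*A^-2 - 18*A^-6 - 6*A^-10
  A^-6 * (d^4) = A^2 + 4*A^-2 + 6*A^-6 + 4*A^-10 + A^-14
Summing the groups: <K> = A^10 + 2*A^2 - 2*A^-2 + A^-6 - 2*A^-10 + A^-14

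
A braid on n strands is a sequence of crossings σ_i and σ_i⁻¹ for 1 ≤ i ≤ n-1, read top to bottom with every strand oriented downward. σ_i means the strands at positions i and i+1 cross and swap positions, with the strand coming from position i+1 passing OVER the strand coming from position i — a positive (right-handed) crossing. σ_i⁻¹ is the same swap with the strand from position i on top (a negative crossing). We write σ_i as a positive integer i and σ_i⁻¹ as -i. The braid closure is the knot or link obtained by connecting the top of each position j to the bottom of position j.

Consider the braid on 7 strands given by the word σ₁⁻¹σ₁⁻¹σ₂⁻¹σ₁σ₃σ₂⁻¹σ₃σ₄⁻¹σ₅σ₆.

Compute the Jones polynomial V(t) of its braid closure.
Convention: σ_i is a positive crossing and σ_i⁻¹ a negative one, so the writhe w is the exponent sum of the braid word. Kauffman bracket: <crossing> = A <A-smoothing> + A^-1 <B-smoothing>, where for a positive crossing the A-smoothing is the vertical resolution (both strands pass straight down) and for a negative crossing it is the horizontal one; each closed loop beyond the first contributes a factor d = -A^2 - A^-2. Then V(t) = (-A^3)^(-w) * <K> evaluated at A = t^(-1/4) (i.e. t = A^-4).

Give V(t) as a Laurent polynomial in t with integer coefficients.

The presented braid s1^-1 s1^-1 s2^-1 s1 s3 s2^-1 s3 s4^-1 s5 s6 on 7 strands reduces by inverse Markov moves (closure unchanged at each step):
  Destabilize: the word has the form β·s6 where s6 occurs only as the final letter (β ∈ B_6); drop it and the last strand → 6 strands.
  Destabilize: the word has the form β·s5 where s5 occurs only as the final letter (β ∈ B_5); drop it and the last strand → 5 strands.
  Destabilize: the word has the form β·s4^-1 where s4^-1 occurs only as the final letter (β ∈ B_4); drop it and the last strand → 4 strands.
Reduced to β = s1^-1 s1^-1 s2^-1 s1 s3 s2^-1 s3 on 4 strands, 7 crossings.
Compute on β:
Braid: s1^-1 s1^-1 s2^-1 s1 s3 s2^-1 s3 on 4 strands, 7 crossings.
Writhe w = (#positive) - (#negative) = 3 - 4 = -1.
State-sum expansion of <K>. There are 2^7 = 128 states.
For each crossing: s=0 is the vertical smoothing, s=1 horizontal. Crossing k contributes A^(sign_k * (1 - 2*s_k)); loop factor d = -A^2 - A^-2.
Tabulate the states by total A-exponent and number of loops L (A-exp: L × count):
  A^7: L=4 ×1
  A^5: L=3 ×7
  A^3: L=2 ×17, L=4 ×4
  A^1: L=1 ×14, L=3 ×20, L=5 ×1
  A^-1: L=2 ×27, L=4 ×8
  A^-3: L=1 ×5, L=3 ×15, L=5 ×1
  A^-5: L=2 ×4, L=4 ×3
  A^-7: L=3 ×1
Each group contributes A^e * Σ count * d^(L-1):
Powers of d = -A^2 - A^-2: d^2 = A^4 + 2 + A^-4; d^3 = -A^6 - 3*A^2 - 3*A^-2 - A^-6; d^4 = A^8 + 4*A^4 + 6 + 4*A^-4 + A^-8.
  A^7 * (d^3) = -A^13 - 3*A^9 - 3*A^5 - A
  A^5 * (7*d^2) = 7*A^9 + 14*A^5 + 7*A
  A^3 * (17*d + 4*d^3) = -4*A^9 - 29*A^5 - 29*A - 4*A^-3
  A^1 * (14 + 20*d^2 + d^4) = A^9 + 24*A^5 + 60*A + 24*A^-3 + A^-7
  A^-1 * (27*d + 8*d^3) = -8*A^5 - 51*A - 51*A^-3 - 8*A^-7
  A^-3 * (5 + 15*d^2 + d^4) = A^5 + 19*A + 41*A^-3 + 19*A^-7 + A^-11
  A^-5 * (4*d + 3*d^3) = -3*A - 13*A^-3 - 13*A^-7 - 3*A^-11
  A^-7 * (d^2) = A^-3 + 2*A^-7 + A^-11
Summing the groups: <K> = -A^13 + A^9 - A^5 + 2*A - 2*A^-3 + A^-7 - A^-11
Normalise by the writhe: (-A^3)^(-w) = (-A^3)^(1) = -A^3, so f(A) = -A^3 * <K> = A^16 - A^12 + A^8 - 2*A^4 + 2 - A^-4 + A^-8.
Substitute A = t^(-1/4), i.e. A^e → t^(-e/4): V(t) = t^2 - t + 2 - 2*t^-1 + t^-2 - t^-3 + t^-4

Answer: t^2 - t + 2 - 2*t^-1 + t^-2 - t^-3 + t^-4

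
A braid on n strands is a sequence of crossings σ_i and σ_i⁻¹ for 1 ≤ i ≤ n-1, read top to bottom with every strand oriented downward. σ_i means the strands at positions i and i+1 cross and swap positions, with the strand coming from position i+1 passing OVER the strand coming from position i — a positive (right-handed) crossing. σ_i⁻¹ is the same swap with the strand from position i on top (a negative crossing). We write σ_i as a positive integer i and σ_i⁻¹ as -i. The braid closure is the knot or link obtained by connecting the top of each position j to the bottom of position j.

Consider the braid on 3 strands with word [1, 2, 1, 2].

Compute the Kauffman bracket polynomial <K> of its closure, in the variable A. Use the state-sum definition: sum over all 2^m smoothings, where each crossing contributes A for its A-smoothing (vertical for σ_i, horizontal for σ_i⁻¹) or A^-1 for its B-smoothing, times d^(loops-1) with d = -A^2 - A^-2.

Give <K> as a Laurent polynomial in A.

Braid: s1 s2 s1 s2 on 3 strands, 4 crossings.
Writhe w = (#positive) - (#negative) = 4 - 0 = 4.
Enumerate smoothing states for the bracket polynomial. There are 2^4 = 16 states.
Smooth each crossing (0=||, 1=⌣⌢); contribution A^(Σ sign_k(1-2s_k)) * d^(L-1).
  state 0000: A-exp=+4, loops=3, term = A^4 * d^2
  state 0001: A-exp=+2, loops=2, term = A^2 * d^1
  state 0010: A-exp=+2, loops=2, term = A^2 * d^1
  state 0011: A-exp=+0, loops=1, term = A^0 * d^0
  state 0100: A-exp=+2, loops=2, term = A^2 * d^1
  state 0101: A-exp=+0, loops=3, term = A^0 * d^2
  state 0110: A-exp=+0, loops=1, term = A^0 * d^0
  state 0111: A-exp=-2, loops=2, term = A^-2 * d^1
  state 1000: A-exp=+2, loops=2, term = A^2 * d^1
  state 1001: A-exp=+0, loops=1, term = A^0 * d^0
  state 1010: A-exp=+0, loops=3, term = A^0 * d^2
  state 1011: A-exp=-2, loops=2, term = A^-2 * d^1
  state 1100: A-exp=+0, loops=1, term = A^0 * d^0
  state 1101: A-exp=-2, loops=2, term = A^-2 * d^1
  state 1110: A-exp=-2, loops=2, term = A^-2 * d^1
  state 1111: A-exp=-4, loops=1, term = A^-4 * d^0
Collect the terms by A-exponent (count of states per loop number):
Powers of d = -A^2 - A^-2: d^2 = A^4 + 2 + A^-4.
  A^4 * (d^2) = A^8 + 2*A^4 + 1
  A^2 * (4*d) = -4*A^4 - 4
  A^0 * (4 + 2*d^2) = 2*A^4 + 8 + 2*A^-4
  A^-2 * (4*d) = -4 - 4*A^-4
  A^-4 * (1) = A^-4
Summing the groups: <K> = A^8 + 1 - A^-4

Answer: A^8 + 1 - A^-4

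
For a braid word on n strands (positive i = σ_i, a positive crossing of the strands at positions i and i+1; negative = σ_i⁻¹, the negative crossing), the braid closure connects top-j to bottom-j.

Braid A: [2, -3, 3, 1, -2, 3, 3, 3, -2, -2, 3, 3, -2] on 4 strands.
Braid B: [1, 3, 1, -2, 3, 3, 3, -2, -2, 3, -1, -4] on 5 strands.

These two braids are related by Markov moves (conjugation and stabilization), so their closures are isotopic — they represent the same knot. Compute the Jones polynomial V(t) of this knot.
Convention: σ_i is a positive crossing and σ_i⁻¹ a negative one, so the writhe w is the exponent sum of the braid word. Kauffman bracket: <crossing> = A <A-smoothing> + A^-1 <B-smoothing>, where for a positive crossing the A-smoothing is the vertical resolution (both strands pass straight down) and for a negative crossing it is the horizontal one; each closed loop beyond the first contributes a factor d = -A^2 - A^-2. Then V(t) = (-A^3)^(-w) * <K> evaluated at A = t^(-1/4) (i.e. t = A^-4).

-t^6 + 2*t^5 - 4*t^4 + 5*t^3 - 4*t^2 + 5*t - 3 + 2*t^-1 - t^-2

Derivation:
Markov-equivalent braids have isotopic closures, hence identical knot invariants. Strip the Markov moves from each word to reach a common short braid β, then compute V(t) once on β.
Braid A: s2 s3^-1 s3 s1 s2^-1 s3 s3 s3 s2^-1 s2^-1 s3 s3 s2^-1 on 4 strands reduces by inverse Markov moves (closure unchanged at each step):
  Deconjugate: the word is γ·β·γ⁻¹ with γ = s2 s3^-1 (prefix) and γ⁻¹ = s3 s2^-1 (suffix); strip both.
Reduced to β = s3 s1 s2^-1 s3 s3 s3 s2^-1 s2^-1 s3 on 4 strands, 9 crossings.
Braid B: s1 s3 s1 s2^-1 s3 s3 s3 s2^-1 s2^-1 s3 s1^-1 s4^-1 on 5 strands reduces by inverse Markov moves (closure unchanged at each step):
  Destabilize: the word has the form β·s4^-1 where s4^-1 occurs only as the final letter (β ∈ B_4); drop it and the last strand → 4 strands.
  Deconjugate: the word is γ·β·γ⁻¹ with γ = s1 (prefix) and γ⁻¹ = s1^-1 (suffix); strip both.
Reduced to β = s3 s1 s2^-1 s3 s3 s3 s2^-1 s2^-1 s3 on 4 strands, 9 crossings.
Both give the same β = s3 s1 s2^-1 s3 s3 s3 s2^-1 s2^-1 s3 on 4 strands, so one state sum suffices:
Braid: s3 s1 s2^-1 s3 s3 s3 s2^-1 s2^-1 s3 on 4 strands, 9 crossings.
Writhe w = (#positive) - (#negative) = 6 - 3 = 3.
Computing the Kauffman bracket via state sum. There are 2^9 = 512 states.
Each crossing splits two ways (0=vertical, 1=horizontal). The state's weight is A^(#A-smoothings - #B-smoothings) * d^(loops - 1).
Tabulate the states by total A-exponent and number of loops L (A-exp: L × count):
  A^9: L=5 ×1
  A^7: L=4 ×9
  A^5: L=3 ×32, L=5 ×4
  A^3: L=2 ×51, L=4 ×32, L=6 ×1
  A^1: L=1 ×27, L=3 ×81, L=5 ×18
  A^-1: L=2 ×53, L=4 ×67, L=6 ×6
  A^-3: L=3 ×50, L=5 ×33, L=7 ×1
  A^-5: L=4 ×27, L=6 ×9
  A^-7: L=5 ×8, L=7 ×1
  A^-9: L=6 ×1
Each group contributes A^e * Σ count * d^(L-1):
Powers of d = -A^2 - A^-2: d^2 = A^4 + 2 + A^-4; d^3 = -A^6 - 3*A^2 - 3*A^-2 - A^-6; d^4 = A^8 + 4*A^4 + 6 + 4*A^-4 + A^-8; d^5 = -A^10 - 5*A^6 - 10*A^2 - 10*A^-2 - 5*A^-6 - A^-10; d^6 = A^12 + 6*A^8 + 15*A^4 + 20 + 15*A^-4 + 6*A^-8 + A^-12.
  A^9 * (d^4) = A^17 + 4*A^13 + 6*A^9 + 4*A^5 + A
  A^7 * (9*d^3) = -9*A^13 - 27*A^9 - 27*A^5 - 9*A
  A^5 * (32*d^2 + 4*d^4) = 4*A^13 + 48*A^9 + 88*A^5 + 48*A + 4*A^-3
  A^3 * (51*d + 32*d^3 + d^5) = -A^13 - 37*A^9 - 157*A^5 - 157*A - 37*A^-3 - A^-7
  A^1 * (27 + 81*d^2 + 18*d^4) = 18*A^9 + 153*A^5 + 297*A + 153*A^-3 + 18*A^-7
  A^-1 * (53*d + 67*d^3 + 6*d^5) = -6*A^9 - 97*A^5 - 314*A - 314*A^-3 - 97*A^-7 - 6*A^-11
  A^-3 * (50*d^2 + 33*d^4 + d^6) = A^9 + 39*A^5 + 197*A + 318*A^-3 + 197*A^-7 + 39*A^-11 + A^-15
  A^-5 * (27*d^3 + 9*d^5) = -9*A^5 - 72*A - 171*A^-3 - 171*A^-7 - 72*A^-11 - 9*A^-15
  A^-7 * (8*d^4 + d^6) = A^5 + 14*A + 47*A^-3 + 68*A^-7 + 47*A^-11 + 14*A^-15 + A^-19
  A^-9 * (d^5) = -A - 5*A^-3 - 10*A^-7 - 10*A^-11 - 5*A^-15 - A^-19
Summing the groups: <K> = A^17 - 2*A^13 + 3*A^9 - 5*A^5 + 4*A - 5*A^-3 + 4*A^-7 - 2*A^-11 + A^-15
Normalise by the writhe: (-A^3)^(-w) = (-A^3)^(-3) = -A^-9, so f(A) = -A^-9 * <K> = -A^8 + 2*A^4 - 3 + 5*A^-4 - 4*A^-8 + 5*A^-12 - 4*A^-16 + 2*A^-20 - A^-24.
Substitute A = t^(-1/4), i.e. A^e → t^(-e/4): V(t) = -t^6 + 2*t^5 - 4*t^4 + 5*t^3 - 4*t^2 + 5*t - 3 + 2*t^-1 - t^-2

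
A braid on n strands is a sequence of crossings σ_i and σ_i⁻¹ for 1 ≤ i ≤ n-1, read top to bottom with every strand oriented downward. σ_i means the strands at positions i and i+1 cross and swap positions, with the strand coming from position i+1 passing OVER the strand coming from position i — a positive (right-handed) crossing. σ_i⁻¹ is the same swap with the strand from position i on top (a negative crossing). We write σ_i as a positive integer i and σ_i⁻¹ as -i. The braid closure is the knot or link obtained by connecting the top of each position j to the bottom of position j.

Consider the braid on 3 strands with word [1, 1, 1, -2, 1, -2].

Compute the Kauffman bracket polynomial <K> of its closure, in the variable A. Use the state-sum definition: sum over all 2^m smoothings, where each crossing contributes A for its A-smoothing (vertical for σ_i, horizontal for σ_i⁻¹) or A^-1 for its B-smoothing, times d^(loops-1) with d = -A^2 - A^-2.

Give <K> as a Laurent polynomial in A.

A^10 - A^6 + 2*A^2 - 2*A^-2 + 2*A^-6 - 2*A^-10 + A^-14

Derivation:
Braid: s1 s1 s1 s2^-1 s1 s2^-1 on 3 strands, 6 crossings.
Writhe w = (#positive) - (#negative) = 4 - 2 = 2.
State-sum expansion of <K>. There are 2^6 = 64 states.
For each crossing: s=0 is the vertical smoothing, s=1 horizontal. Crossing k contributes A^(sign_k * (1 - 2*s_k)); loop factor d = -A^2 - A^-2.
Tabulate the states by total A-exponent and number of loops L (A-exp: L × count):
  A^6: L=3 ×1
  A^4: L=2 ×6
  A^2: L=1 ×11, L=3 ×4
  A^0: L=2 ×19, L=4 ×1
  A^-2: L=3 ×15
  A^-4: L=4 ×6
  A^-6: L=5 ×1
Each group contributes A^e * Σ count * d^(L-1):
Powers of d = -A^2 - A^-2: d^2 = A^4 + 2 + A^-4; d^3 = -A^6 - 3*A^2 - 3*A^-2 - A^-6; d^4 = A^8 + 4*A^4 + 6 + 4*A^-4 + A^-8.
  A^6 * (d^2) = A^10 + 2*A^6 + A^2
  A^4 * (6*d) = -6*A^6 - 6*A^2
  A^2 * (11 + 4*d^2) = 4*A^6 + 19*A^2 + 4*A^-2
  A^0 * (19*d + d^3) = -A^6 - 22*A^2 - 22*A^-2 - A^-6
  A^-2 * (15*d^2) = 15*A^2 + 30*A^-2 + 15*A^-6
  A^-4 * (6*d^3) = -6*A^2 - 18*A^-2 - 18*A^-6 - 6*A^-10
  A^-6 * (d^4) = A^2 + 4*A^-2 + 6*A^-6 + 4*A^-10 + A^-14
Summing the groups: <K> = A^10 - A^6 + 2*A^2 - 2*A^-2 + 2*A^-6 - 2*A^-10 + A^-14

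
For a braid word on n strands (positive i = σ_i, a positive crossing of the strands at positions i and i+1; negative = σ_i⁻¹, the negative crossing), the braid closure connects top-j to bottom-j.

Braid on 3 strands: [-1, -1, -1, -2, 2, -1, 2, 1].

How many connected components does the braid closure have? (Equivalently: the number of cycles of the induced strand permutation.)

1

Derivation:
Track the strand permutation on 3 strands, starting from identity.
  step 1: s1^-1 swaps positions 1,2 -> [2 1 3]
  step 2: s1^-1 swaps positions 1,2 -> [1 2 3]
  step 3: s1^-1 swaps positions 1,2 -> [2 1 3]
  step 4: s2^-1 swaps positions 2,3 -> [2 3 1]
  step 5: s2 swaps positions 2,3 -> [2 1 3]
  step 6: s1^-1 swaps positions 1,2 -> [1 2 3]
  step 7: s2 swaps positions 2,3 -> [1 3 2]
  step 8: s1 swaps positions 1,2 -> [3 1 2]
Final permutation (position -> original strand): [3 1 2]
Closure components = cycle count of this permutation = 1.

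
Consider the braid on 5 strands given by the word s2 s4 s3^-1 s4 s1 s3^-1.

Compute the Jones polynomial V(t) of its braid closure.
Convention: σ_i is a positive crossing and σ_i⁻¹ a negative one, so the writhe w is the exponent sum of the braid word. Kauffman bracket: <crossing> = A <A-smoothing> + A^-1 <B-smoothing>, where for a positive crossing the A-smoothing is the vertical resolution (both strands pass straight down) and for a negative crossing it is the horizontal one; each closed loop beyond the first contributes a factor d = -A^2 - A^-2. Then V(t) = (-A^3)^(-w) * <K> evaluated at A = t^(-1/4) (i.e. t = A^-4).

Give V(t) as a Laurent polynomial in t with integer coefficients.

t^2 - t + 1 - t^-1 + t^-2

Derivation:
Braid: s2 s4 s3^-1 s4 s1 s3^-1 on 5 strands, 6 crossings.
Writhe w = (#positive) - (#negative) = 4 - 2 = 2.
State-sum expansion of <K>. There are 2^6 = 64 states.
For each crossing: s=0 is the vertical smoothing, s=1 horizontal. Crossing k contributes A^(sign_k * (1 - 2*s_k)); loop factor d = -A^2 - A^-2.
Tabulate the states by total A-exponent and number of loops L (A-exp: L × count):
  A^6: L=5 ×1
  A^4: L=4 ×6
  A^2: L=3 ×14, L=5 ×1
  A^0: L=2 ×14, L=4 ×6
  A^-2: L=1 ×5, L=3 ×9, L=5 ×1
  A^-4: L=2 ×4, L=4 ×2
  A^-6: L=3 ×1
Each group contributes A^e * Σ count * d^(L-1):
Powers of d = -A^2 - A^-2: d^2 = A^4 + 2 + A^-4; d^3 = -A^6 - 3*A^2 - 3*A^-2 - A^-6; d^4 = A^8 + 4*A^4 + 6 + 4*A^-4 + A^-8.
  A^6 * (d^4) = A^14 + 4*A^10 + 6*A^6 + 4*A^2 + A^-2
  A^4 * (6*d^3) = -6*A^10 - 18*A^6 - 18*A^2 - 6*A^-2
  A^2 * (14*d^2 + d^4) = A^10 + 18*A^6 + 34*A^2 + 18*A^-2 + A^-6
  A^0 * (14*d + 6*d^3) = -6*A^6 - 32*A^2 - 32*A^-2 - 6*A^-6
  A^-2 * (5 + 9*d^2 + d^4) = A^6 + 13*A^2 + 29*A^-2 + 13*A^-6 + A^-10
  A^-4 * (4*d + 2*d^3) = -2*A^2 - 10*A^-2 - 10*A^-6 - 2*A^-10
  A^-6 * (d^2) = A^-2 + 2*A^-6 + A^-10
Summing the groups: <K> = A^14 - A^10 + A^6 - A^2 + A^-2
Normalise by the writhe: (-A^3)^(-w) = (-A^3)^(-2) = A^-6, so f(A) = A^-6 * <K> = A^8 - A^4 + 1 - A^-4 + A^-8.
Substitute A = t^(-1/4), i.e. A^e → t^(-e/4): V(t) = t^2 - t + 1 - t^-1 + t^-2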